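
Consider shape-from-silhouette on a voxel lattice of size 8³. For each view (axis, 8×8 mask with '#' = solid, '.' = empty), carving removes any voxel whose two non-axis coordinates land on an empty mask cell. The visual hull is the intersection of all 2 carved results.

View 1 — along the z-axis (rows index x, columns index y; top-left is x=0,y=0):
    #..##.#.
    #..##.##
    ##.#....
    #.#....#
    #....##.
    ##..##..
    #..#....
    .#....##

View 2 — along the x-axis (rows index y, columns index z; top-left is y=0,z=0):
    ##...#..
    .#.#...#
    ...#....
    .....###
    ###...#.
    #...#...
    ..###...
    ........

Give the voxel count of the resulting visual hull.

|visual hull| = 71

before carving: 512 voxels (8×8×8)
after view 1 [z-axis, 27 of 64 cells solid] → remaining = 216
after view 2 [x-axis, 19 of 64 cells solid] → remaining = 71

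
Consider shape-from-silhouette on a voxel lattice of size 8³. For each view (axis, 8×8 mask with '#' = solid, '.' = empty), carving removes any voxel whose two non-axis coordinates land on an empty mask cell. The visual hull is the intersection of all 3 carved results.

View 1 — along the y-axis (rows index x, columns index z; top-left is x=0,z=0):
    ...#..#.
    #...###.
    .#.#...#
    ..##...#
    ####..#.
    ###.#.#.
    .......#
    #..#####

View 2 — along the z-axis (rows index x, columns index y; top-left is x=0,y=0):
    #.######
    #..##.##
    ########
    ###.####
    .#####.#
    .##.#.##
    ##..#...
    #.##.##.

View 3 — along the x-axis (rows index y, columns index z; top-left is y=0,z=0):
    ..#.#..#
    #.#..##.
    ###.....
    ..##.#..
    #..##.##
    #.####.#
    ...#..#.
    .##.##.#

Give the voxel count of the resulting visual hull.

before carving: 512 voxels (8×8×8)
step 1: project along y, AND mask (29/64) → |grid| = 232
step 2: project along z, AND mask (46/64) → |grid| = 167
step 3: project along x, AND mask (31/64) → |grid| = 79

remaining voxels: 79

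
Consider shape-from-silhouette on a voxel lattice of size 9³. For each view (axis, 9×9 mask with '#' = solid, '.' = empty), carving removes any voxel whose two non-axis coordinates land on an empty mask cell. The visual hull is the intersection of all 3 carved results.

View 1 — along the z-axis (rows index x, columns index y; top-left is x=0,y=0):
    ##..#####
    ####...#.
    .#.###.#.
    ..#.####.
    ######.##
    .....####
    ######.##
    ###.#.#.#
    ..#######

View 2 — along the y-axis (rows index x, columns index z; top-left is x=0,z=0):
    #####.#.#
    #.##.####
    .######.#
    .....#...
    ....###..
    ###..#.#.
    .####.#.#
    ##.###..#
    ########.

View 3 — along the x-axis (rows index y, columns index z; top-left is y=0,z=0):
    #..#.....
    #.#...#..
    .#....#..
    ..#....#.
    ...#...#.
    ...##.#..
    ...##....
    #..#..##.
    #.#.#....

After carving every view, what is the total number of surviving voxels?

89 voxels

before carving: 729 voxels (9×9×9)
carve view 1 (along z, XY-mask fill 55/81): 495 voxels remain
carve view 2 (along y, XZ-mask fill 50/81): 308 voxels remain
carve view 3 (along x, YZ-mask fill 23/81): 89 voxels remain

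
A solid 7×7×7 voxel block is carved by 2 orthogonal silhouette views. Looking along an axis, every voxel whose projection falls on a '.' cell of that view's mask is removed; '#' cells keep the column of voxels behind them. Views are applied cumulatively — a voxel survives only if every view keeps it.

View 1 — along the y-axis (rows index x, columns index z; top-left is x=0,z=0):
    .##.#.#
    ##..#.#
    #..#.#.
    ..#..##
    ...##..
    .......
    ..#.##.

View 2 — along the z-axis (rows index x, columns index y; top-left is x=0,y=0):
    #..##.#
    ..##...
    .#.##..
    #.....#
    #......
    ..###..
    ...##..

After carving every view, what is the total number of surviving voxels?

|visual hull| = 47

start: 7×7×7 = 343 voxels
step 1: project along y, AND mask (19/49) → |grid| = 133
step 2: project along z, AND mask (17/49) → |grid| = 47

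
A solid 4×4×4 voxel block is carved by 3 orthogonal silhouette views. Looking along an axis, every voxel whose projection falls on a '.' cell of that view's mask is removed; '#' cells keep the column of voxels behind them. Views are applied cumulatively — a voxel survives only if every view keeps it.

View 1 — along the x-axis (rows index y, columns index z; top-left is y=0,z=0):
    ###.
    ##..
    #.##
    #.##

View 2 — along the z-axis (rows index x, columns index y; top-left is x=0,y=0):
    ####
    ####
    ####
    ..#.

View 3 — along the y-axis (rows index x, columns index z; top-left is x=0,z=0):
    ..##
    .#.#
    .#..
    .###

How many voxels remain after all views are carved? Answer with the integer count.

voxel count = 13

full grid |V| = 64
carve view 1 (along x, YZ-mask fill 11/16): 44 voxels remain
carve view 2 (along z, XY-mask fill 13/16): 36 voxels remain
carve view 3 (along y, XZ-mask fill 8/16): 13 voxels remain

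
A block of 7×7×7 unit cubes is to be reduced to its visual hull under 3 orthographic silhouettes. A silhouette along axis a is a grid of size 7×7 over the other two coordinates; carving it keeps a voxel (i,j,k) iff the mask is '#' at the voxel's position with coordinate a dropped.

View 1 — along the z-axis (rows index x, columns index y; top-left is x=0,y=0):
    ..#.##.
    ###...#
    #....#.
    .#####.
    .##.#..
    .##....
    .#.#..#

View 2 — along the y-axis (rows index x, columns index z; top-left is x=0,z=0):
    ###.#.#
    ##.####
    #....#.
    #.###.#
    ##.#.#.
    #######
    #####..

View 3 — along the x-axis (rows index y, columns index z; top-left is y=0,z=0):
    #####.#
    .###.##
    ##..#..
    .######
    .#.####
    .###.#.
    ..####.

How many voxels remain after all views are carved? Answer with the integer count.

initial block: 7^3 = 343
carve view 1 (along z, XY-mask fill 22/49): 154 voxels remain
carve view 2 (along y, XZ-mask fill 34/49): 109 voxels remain
carve view 3 (along x, YZ-mask fill 33/49): 65 voxels remain

remaining voxels: 65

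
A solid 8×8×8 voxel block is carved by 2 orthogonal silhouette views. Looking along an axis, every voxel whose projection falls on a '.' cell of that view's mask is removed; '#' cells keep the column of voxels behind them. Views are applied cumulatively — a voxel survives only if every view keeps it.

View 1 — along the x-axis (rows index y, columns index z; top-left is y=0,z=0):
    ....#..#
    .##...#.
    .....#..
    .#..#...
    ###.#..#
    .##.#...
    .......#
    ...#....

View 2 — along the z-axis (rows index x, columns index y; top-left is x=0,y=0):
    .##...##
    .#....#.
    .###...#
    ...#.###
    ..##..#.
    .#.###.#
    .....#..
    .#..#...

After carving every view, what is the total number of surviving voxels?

53 voxels

full grid |V| = 512
after view 1 [x-axis, 18 of 64 cells solid] → remaining = 144
after view 2 [z-axis, 25 of 64 cells solid] → remaining = 53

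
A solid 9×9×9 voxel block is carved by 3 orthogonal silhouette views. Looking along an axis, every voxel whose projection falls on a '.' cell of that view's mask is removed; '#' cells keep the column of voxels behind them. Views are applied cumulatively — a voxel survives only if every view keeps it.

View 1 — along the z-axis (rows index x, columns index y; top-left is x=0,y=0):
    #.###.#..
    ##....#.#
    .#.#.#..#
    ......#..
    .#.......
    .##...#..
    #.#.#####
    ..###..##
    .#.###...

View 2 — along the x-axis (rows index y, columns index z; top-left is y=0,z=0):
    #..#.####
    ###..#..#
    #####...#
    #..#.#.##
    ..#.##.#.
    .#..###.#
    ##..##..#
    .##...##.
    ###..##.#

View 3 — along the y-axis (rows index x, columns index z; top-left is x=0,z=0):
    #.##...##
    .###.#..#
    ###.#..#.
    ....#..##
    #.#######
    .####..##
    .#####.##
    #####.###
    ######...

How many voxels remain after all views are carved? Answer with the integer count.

start: 9×9×9 = 729 voxels
step 1: project along z, AND mask (34/81) → |grid| = 306
step 2: project along x, AND mask (46/81) → |grid| = 175
step 3: project along y, AND mask (53/81) → |grid| = 120

|visual hull| = 120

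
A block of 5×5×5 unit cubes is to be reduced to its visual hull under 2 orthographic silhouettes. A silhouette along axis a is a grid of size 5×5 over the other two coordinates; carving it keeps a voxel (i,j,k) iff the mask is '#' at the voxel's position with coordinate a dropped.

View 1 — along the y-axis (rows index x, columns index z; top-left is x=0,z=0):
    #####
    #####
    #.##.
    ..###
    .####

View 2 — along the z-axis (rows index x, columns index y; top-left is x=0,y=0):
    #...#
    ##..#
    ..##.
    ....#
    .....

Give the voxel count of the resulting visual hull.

initial block: 5^3 = 125
  1. axis=1 (XZ plane), |mask|=20  ⇒  voxels=100
  2. axis=2 (XY plane), |mask|=8  ⇒  voxels=34

34 voxels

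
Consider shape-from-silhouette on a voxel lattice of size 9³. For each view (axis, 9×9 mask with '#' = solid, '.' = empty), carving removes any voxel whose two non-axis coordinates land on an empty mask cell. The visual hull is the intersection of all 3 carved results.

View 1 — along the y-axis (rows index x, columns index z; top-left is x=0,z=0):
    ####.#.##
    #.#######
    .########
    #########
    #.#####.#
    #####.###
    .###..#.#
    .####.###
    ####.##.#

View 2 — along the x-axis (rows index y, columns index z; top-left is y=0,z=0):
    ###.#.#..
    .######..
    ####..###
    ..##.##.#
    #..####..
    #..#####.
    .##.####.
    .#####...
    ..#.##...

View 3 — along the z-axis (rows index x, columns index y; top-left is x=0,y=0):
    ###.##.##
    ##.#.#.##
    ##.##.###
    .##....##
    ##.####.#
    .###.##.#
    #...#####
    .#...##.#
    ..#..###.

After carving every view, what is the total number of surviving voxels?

initial block: 9^3 = 729
after view 1 [y-axis, 66 of 81 cells solid] → remaining = 594
after view 2 [x-axis, 48 of 81 cells solid] → remaining = 352
after view 3 [z-axis, 51 of 81 cells solid] → remaining = 214

voxel count = 214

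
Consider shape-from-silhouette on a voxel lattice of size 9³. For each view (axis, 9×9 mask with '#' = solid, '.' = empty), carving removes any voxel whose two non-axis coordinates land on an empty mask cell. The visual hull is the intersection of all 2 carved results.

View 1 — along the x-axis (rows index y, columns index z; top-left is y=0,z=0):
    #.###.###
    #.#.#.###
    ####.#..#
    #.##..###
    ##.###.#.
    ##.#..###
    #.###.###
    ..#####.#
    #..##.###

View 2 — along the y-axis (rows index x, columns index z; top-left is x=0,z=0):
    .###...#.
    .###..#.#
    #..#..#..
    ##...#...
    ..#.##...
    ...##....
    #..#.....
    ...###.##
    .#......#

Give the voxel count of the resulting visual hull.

voxel count = 181

start: 9×9×9 = 729 voxels
step 1: project along x, AND mask (56/81) → |grid| = 504
step 2: project along y, AND mask (29/81) → |grid| = 181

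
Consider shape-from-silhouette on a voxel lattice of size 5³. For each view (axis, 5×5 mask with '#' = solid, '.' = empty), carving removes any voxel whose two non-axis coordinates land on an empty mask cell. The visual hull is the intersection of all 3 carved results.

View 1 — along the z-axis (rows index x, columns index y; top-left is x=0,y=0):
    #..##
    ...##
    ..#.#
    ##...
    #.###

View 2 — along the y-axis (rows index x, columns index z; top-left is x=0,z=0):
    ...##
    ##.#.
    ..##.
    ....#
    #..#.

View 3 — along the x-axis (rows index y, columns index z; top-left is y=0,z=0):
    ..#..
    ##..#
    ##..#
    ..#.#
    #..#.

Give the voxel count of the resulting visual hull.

initial block: 5^3 = 125
  1. axis=2 (XY plane), |mask|=13  ⇒  voxels=65
  2. axis=1 (XZ plane), |mask|=10  ⇒  voxels=26
  3. axis=0 (YZ plane), |mask|=11  ⇒  voxels=9

9 voxels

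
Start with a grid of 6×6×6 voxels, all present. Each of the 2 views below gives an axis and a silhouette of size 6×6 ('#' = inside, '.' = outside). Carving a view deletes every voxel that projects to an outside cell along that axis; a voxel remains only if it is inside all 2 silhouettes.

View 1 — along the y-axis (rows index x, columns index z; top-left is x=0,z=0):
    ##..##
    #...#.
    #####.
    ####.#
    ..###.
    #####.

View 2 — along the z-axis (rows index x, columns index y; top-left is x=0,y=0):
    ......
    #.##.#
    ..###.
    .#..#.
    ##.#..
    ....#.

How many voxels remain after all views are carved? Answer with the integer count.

before carving: 216 voxels (6×6×6)
[1] y-view keeps 24 columns → grid now 144
[2] z-view keeps 13 columns → grid now 47

remaining voxels: 47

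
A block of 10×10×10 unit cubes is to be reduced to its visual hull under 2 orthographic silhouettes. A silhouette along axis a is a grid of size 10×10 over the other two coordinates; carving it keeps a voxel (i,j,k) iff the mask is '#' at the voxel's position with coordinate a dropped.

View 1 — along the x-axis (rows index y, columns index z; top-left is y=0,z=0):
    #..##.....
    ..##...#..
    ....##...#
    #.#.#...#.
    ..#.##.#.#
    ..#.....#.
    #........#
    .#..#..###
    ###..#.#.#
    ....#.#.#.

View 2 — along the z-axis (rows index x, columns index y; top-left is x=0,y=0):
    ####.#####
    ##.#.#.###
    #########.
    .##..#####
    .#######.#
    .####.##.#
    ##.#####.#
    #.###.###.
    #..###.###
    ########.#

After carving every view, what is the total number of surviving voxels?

before carving: 1000 voxels (10×10×10)
step 1: project along x, AND mask (36/100) → |grid| = 360
step 2: project along z, AND mask (78/100) → |grid| = 279

|visual hull| = 279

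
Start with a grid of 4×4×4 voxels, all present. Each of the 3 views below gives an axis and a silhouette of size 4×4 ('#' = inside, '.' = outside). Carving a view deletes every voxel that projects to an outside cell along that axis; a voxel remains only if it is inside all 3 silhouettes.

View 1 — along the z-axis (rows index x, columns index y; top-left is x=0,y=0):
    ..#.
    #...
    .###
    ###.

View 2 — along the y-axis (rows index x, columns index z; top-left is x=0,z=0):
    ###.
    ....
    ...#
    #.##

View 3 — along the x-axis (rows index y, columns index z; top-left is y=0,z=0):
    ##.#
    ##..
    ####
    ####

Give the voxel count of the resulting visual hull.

11 voxels

before carving: 64 voxels (4×4×4)
  1. axis=2 (XY plane), |mask|=8  ⇒  voxels=32
  2. axis=1 (XZ plane), |mask|=7  ⇒  voxels=15
  3. axis=0 (YZ plane), |mask|=13  ⇒  voxels=11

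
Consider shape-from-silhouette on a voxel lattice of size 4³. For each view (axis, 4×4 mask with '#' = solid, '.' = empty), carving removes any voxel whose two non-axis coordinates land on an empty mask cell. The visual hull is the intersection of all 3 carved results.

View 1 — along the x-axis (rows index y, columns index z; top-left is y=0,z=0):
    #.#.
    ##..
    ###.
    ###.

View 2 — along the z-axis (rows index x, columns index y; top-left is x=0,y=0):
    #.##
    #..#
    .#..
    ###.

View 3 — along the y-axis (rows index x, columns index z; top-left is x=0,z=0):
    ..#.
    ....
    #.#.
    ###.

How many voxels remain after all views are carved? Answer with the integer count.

voxel count = 11

full grid |V| = 64
[1] x-view keeps 10 columns → grid now 40
[2] z-view keeps 9 columns → grid now 22
[3] y-view keeps 6 columns → grid now 11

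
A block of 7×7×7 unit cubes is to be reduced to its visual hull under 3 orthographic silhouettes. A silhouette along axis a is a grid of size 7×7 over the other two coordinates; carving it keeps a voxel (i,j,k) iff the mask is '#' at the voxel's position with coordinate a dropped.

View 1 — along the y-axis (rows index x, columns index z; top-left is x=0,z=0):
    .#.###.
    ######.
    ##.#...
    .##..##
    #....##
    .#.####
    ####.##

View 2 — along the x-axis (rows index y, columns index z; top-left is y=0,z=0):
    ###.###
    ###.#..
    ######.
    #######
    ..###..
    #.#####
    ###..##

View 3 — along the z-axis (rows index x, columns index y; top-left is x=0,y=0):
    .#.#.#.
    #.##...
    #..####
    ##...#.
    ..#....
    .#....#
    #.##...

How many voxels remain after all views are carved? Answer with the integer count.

|visual hull| = 68

initial block: 7^3 = 343
step 1: project along y, AND mask (31/49) → |grid| = 217
step 2: project along x, AND mask (37/49) → |grid| = 159
step 3: project along z, AND mask (20/49) → |grid| = 68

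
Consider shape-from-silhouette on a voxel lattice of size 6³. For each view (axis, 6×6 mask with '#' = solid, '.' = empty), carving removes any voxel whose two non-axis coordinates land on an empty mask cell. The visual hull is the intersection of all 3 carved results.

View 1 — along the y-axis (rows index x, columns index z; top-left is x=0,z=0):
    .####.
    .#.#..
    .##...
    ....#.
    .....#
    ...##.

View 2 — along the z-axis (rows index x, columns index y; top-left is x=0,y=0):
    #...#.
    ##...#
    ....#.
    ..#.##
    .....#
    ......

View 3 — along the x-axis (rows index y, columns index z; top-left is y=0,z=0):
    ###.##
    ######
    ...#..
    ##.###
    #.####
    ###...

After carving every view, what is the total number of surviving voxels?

before carving: 216 voxels (6×6×6)
V1 y: intersect with XZ mask (12 set) -- 72 left
V2 z: intersect with XY mask (10 set) -- 20 left
V3 x: intersect with YZ mask (25 set) -- 12 left

voxel count = 12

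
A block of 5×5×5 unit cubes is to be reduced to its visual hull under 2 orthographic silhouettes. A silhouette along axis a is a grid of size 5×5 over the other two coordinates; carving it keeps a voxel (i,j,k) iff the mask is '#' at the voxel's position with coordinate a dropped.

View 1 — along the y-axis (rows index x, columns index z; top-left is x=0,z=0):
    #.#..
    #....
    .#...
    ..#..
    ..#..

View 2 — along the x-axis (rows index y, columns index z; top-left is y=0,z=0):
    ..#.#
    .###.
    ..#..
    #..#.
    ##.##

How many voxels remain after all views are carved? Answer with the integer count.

initial block: 5^3 = 125
[1] y-view keeps 6 columns → grid now 30
[2] x-view keeps 12 columns → grid now 15

15 voxels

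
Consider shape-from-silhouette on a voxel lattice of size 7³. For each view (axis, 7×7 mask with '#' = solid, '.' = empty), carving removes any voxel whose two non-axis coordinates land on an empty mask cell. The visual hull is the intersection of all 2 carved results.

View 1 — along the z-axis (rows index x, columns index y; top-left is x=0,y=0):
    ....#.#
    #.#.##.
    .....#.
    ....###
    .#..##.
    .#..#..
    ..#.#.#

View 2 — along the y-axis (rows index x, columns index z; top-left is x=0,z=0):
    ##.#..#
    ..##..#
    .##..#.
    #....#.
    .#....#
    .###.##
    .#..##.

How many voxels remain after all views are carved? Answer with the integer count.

initial block: 7^3 = 343
[1] z-view keeps 18 columns → grid now 126
[2] y-view keeps 22 columns → grid now 54

voxel count = 54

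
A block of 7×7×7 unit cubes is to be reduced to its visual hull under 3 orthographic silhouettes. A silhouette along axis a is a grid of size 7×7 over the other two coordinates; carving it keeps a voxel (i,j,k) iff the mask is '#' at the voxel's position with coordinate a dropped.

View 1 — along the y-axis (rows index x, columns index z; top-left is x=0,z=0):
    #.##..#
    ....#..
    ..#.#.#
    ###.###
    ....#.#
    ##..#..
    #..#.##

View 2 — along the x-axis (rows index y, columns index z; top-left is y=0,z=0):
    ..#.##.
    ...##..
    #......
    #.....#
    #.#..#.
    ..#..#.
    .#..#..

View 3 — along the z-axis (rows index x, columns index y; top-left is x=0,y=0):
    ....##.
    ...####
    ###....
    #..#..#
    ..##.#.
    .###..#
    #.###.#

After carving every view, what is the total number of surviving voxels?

full grid |V| = 343
[1] y-view keeps 23 columns → grid now 161
[2] x-view keeps 15 columns → grid now 51
[3] z-view keeps 24 columns → grid now 26

voxel count = 26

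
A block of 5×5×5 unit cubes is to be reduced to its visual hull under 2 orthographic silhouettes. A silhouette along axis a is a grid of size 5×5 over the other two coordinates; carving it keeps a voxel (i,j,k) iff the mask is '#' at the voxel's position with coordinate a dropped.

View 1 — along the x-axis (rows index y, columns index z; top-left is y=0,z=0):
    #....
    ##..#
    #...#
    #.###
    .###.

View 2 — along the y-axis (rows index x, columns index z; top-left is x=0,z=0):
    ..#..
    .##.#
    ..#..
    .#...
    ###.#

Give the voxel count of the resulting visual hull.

|visual hull| = 24

before carving: 125 voxels (5×5×5)
carve view 1 (along x, YZ-mask fill 13/25): 65 voxels remain
carve view 2 (along y, XZ-mask fill 10/25): 24 voxels remain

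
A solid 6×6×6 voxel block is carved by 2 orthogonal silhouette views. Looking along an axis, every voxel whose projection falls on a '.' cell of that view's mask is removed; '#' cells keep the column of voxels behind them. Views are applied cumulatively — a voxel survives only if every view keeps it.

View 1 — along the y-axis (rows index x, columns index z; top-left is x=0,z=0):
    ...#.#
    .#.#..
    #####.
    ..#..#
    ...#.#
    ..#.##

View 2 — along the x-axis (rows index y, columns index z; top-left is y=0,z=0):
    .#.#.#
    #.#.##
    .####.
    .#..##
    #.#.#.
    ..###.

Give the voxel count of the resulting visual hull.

start: 6×6×6 = 216 voxels
after view 1 [y-axis, 16 of 36 cells solid] → remaining = 96
after view 2 [x-axis, 20 of 36 cells solid] → remaining = 54

|visual hull| = 54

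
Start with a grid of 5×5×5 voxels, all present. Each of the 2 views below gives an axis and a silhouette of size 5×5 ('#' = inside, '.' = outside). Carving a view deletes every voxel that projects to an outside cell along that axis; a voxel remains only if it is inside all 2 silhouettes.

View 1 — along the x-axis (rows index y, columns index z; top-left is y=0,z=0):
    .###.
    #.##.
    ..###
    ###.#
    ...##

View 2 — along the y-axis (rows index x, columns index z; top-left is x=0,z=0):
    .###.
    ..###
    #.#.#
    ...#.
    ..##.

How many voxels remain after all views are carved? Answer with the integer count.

start: 5×5×5 = 125 voxels
carve view 1 (along x, YZ-mask fill 15/25): 75 voxels remain
carve view 2 (along y, XZ-mask fill 12/25): 42 voxels remain

voxel count = 42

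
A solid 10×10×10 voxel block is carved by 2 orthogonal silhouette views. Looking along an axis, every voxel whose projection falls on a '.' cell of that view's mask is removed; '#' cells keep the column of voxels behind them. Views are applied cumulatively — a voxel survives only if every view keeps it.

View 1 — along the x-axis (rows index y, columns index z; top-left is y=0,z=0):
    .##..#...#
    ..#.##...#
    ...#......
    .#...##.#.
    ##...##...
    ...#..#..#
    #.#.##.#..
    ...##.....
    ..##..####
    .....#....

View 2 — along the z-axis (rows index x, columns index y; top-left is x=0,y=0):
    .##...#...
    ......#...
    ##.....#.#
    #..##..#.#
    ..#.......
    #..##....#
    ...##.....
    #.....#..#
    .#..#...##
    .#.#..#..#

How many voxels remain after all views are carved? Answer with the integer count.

full grid |V| = 1000
after view 1 [x-axis, 34 of 100 cells solid] → remaining = 340
after view 2 [z-axis, 31 of 100 cells solid] → remaining = 102

102 voxels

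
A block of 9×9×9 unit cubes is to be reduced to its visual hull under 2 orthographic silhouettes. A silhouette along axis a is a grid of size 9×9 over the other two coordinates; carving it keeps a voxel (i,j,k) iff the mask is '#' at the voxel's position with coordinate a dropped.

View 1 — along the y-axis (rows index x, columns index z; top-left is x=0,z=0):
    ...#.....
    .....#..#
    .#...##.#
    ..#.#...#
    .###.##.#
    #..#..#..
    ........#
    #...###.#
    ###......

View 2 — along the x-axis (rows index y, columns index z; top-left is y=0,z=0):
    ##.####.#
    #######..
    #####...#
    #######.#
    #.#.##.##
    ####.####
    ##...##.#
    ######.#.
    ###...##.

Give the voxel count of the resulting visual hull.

full grid |V| = 729
after view 1 [y-axis, 28 of 81 cells solid] → remaining = 252
after view 2 [x-axis, 59 of 81 cells solid] → remaining = 190

remaining voxels: 190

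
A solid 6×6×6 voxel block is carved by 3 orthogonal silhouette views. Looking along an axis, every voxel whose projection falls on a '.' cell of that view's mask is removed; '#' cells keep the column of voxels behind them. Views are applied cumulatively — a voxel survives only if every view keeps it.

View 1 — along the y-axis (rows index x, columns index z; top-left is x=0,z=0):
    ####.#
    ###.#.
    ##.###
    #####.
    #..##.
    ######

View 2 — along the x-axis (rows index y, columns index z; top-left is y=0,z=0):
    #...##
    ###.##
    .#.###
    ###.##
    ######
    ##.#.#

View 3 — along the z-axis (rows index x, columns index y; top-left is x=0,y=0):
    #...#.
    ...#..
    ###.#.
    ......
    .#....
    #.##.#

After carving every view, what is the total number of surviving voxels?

|visual hull| = 45

initial block: 6^3 = 216
carve view 1 (along y, XZ-mask fill 28/36): 168 voxels remain
carve view 2 (along x, YZ-mask fill 27/36): 125 voxels remain
carve view 3 (along z, XY-mask fill 12/36): 45 voxels remain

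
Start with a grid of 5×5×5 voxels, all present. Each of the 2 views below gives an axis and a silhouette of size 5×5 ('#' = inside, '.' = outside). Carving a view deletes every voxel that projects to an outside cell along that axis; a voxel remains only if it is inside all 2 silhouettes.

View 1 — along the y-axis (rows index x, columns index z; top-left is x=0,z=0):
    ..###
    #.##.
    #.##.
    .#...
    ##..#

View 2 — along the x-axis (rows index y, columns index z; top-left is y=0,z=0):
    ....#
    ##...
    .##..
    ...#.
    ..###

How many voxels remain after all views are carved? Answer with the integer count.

voxel count = 23

before carving: 125 voxels (5×5×5)
after view 1 [y-axis, 13 of 25 cells solid] → remaining = 65
after view 2 [x-axis, 9 of 25 cells solid] → remaining = 23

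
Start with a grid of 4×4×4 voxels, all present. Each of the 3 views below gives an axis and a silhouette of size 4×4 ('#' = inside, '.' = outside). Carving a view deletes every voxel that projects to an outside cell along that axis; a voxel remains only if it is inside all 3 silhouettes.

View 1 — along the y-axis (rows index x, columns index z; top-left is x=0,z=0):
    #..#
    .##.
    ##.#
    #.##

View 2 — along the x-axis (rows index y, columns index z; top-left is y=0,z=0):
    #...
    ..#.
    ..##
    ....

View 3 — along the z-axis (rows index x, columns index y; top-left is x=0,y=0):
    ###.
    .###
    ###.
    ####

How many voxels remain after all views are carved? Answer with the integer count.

full grid |V| = 64
after view 1 [y-axis, 10 of 16 cells solid] → remaining = 40
after view 2 [x-axis, 4 of 16 cells solid] → remaining = 10
after view 3 [z-axis, 13 of 16 cells solid] → remaining = 10

|visual hull| = 10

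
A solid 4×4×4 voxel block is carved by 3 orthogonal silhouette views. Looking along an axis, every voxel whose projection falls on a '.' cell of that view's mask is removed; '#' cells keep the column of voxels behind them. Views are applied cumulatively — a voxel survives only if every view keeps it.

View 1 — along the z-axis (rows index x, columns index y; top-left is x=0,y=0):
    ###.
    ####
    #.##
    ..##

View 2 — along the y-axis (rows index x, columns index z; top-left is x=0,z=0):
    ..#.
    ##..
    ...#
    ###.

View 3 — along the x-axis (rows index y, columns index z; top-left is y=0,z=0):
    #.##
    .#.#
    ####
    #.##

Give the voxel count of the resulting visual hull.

15 voxels

start: 4×4×4 = 64 voxels
carve view 1 (along z, XY-mask fill 12/16): 48 voxels remain
carve view 2 (along y, XZ-mask fill 7/16): 20 voxels remain
carve view 3 (along x, YZ-mask fill 12/16): 15 voxels remain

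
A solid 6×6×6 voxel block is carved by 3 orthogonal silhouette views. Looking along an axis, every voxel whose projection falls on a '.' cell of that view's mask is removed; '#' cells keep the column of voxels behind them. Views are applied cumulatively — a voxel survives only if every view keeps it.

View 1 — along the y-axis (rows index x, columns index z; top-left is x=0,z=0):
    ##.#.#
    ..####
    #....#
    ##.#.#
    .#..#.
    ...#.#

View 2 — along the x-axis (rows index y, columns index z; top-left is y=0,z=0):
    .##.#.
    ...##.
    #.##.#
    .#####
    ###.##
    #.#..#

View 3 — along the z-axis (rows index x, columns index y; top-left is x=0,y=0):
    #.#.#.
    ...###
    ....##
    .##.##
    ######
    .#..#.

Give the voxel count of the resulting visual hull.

|visual hull| = 38

initial block: 6^3 = 216
V1 y: intersect with XZ mask (18 set) -- 108 left
V2 x: intersect with YZ mask (22 set) -- 63 left
V3 z: intersect with XY mask (20 set) -- 38 left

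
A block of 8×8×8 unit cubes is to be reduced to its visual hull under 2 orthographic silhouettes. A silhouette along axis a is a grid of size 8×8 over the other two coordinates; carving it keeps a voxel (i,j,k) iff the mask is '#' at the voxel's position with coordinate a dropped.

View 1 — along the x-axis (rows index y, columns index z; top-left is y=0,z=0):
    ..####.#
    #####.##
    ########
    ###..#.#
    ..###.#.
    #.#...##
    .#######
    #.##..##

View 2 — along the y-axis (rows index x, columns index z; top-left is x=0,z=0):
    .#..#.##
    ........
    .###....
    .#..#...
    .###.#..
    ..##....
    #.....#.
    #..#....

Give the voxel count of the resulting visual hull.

full grid |V| = 512
step 1: project along x, AND mask (45/64) → |grid| = 360
step 2: project along y, AND mask (19/64) → |grid| = 107

remaining voxels: 107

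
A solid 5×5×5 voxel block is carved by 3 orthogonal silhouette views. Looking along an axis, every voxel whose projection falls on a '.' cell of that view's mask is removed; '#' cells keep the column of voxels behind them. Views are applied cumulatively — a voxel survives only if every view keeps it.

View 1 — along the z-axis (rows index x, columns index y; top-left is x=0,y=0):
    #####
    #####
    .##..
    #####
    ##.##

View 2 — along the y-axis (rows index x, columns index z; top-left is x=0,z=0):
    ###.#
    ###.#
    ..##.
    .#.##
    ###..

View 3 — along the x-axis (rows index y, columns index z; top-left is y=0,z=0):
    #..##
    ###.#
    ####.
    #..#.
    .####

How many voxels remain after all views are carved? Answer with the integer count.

full grid |V| = 125
[1] z-view keeps 21 columns → grid now 105
[2] y-view keeps 16 columns → grid now 71
[3] x-view keeps 17 columns → grid now 46

|visual hull| = 46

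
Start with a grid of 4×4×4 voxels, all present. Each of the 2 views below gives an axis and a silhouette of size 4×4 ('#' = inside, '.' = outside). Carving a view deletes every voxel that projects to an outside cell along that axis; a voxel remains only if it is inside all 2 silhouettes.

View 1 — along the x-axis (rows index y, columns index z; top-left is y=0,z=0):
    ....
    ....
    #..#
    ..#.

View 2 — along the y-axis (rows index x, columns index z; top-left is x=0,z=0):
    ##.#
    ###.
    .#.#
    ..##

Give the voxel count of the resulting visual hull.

voxel count = 7

before carving: 64 voxels (4×4×4)
carve view 1 (along x, YZ-mask fill 3/16): 12 voxels remain
carve view 2 (along y, XZ-mask fill 10/16): 7 voxels remain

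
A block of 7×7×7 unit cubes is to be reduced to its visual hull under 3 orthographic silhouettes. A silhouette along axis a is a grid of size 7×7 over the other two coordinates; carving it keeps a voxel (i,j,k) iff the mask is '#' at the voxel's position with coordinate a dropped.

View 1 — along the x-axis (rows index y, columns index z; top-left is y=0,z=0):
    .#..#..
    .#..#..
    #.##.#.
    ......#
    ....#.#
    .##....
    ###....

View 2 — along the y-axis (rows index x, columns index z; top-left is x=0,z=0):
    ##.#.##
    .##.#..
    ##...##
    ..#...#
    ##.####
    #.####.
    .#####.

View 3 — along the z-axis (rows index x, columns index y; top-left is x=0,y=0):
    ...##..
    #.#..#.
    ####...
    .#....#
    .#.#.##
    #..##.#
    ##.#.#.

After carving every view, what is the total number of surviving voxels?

before carving: 343 voxels (7×7×7)
  1. axis=0 (YZ plane), |mask|=16  ⇒  voxels=112
  2. axis=1 (XZ plane), |mask|=30  ⇒  voxels=69
  3. axis=2 (XY plane), |mask|=23  ⇒  voxels=29

29 voxels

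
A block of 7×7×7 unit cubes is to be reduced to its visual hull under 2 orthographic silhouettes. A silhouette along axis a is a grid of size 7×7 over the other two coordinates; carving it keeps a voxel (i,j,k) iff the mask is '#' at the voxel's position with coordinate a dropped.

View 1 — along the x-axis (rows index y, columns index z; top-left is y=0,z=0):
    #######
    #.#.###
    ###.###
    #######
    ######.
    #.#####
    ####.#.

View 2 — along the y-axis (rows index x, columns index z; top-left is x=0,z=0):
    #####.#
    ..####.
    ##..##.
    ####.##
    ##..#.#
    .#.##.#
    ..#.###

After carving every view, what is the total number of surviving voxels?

before carving: 343 voxels (7×7×7)
[1] x-view keeps 42 columns → grid now 294
[2] y-view keeps 32 columns → grid now 190

remaining voxels: 190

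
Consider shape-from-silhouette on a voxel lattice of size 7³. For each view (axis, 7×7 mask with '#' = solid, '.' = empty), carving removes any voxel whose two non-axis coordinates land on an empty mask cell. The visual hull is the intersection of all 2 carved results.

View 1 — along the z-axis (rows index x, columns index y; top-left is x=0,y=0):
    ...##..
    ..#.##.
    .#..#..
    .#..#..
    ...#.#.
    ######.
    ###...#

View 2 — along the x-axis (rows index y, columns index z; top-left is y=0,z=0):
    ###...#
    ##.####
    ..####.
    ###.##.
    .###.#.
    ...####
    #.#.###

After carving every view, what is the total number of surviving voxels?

remaining voxels: 96

full grid |V| = 343
  1. axis=2 (XY plane), |mask|=21  ⇒  voxels=147
  2. axis=0 (YZ plane), |mask|=32  ⇒  voxels=96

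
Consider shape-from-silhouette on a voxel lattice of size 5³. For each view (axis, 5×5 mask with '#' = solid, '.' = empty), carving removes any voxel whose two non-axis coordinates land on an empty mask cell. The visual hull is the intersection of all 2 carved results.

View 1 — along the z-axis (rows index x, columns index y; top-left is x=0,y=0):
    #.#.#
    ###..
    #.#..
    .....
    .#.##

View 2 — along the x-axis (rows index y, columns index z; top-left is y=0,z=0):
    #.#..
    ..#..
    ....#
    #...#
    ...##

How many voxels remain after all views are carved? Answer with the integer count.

initial block: 5^3 = 125
V1 z: intersect with XY mask (11 set) -- 55 left
V2 x: intersect with YZ mask (8 set) -- 17 left

voxel count = 17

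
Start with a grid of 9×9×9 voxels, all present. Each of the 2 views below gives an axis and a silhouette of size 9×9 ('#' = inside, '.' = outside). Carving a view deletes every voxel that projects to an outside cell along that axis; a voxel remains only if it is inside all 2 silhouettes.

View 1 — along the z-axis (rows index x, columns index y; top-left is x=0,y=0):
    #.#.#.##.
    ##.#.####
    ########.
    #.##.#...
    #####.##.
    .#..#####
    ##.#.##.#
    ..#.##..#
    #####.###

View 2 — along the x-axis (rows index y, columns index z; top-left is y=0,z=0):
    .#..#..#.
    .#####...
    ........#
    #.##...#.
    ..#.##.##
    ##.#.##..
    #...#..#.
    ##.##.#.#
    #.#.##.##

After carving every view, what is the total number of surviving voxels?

before carving: 729 voxels (9×9×9)
  1. axis=2 (XY plane), |mask|=55  ⇒  voxels=495
  2. axis=0 (YZ plane), |mask|=38  ⇒  voxels=228

voxel count = 228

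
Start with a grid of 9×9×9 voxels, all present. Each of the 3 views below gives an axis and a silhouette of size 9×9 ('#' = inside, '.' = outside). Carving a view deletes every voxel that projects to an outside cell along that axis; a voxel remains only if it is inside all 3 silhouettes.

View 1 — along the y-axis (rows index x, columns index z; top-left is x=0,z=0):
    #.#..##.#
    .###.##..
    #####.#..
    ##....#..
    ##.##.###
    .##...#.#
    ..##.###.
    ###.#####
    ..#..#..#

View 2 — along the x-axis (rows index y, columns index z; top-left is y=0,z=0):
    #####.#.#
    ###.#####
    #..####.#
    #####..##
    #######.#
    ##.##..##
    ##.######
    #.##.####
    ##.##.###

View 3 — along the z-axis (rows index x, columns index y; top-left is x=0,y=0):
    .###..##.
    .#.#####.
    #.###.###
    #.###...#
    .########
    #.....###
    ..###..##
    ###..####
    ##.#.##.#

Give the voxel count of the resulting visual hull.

before carving: 729 voxels (9×9×9)
after view 1 [y-axis, 46 of 81 cells solid] → remaining = 414
after view 2 [x-axis, 64 of 81 cells solid] → remaining = 322
after view 3 [z-axis, 53 of 81 cells solid] → remaining = 224

|visual hull| = 224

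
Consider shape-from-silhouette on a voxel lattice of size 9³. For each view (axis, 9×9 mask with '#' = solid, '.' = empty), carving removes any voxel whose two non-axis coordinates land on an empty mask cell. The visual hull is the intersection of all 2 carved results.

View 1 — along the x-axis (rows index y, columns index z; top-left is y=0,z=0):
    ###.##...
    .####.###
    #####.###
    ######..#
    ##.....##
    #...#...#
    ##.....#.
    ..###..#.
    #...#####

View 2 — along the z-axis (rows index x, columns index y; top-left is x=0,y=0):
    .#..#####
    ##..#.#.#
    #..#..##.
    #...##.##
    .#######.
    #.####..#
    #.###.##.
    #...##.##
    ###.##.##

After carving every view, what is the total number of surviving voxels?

before carving: 729 voxels (9×9×9)
carve view 1 (along x, YZ-mask fill 47/81): 423 voxels remain
carve view 2 (along z, XY-mask fill 51/81): 252 voxels remain

remaining voxels: 252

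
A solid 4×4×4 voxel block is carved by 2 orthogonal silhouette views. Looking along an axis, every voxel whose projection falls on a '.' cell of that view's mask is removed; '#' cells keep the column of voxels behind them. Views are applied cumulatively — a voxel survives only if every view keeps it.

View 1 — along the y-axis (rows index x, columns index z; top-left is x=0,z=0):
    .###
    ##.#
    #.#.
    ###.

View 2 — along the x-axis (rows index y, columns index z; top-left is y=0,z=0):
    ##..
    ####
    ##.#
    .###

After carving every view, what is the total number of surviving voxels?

start: 4×4×4 = 64 voxels
step 1: project along y, AND mask (11/16) → |grid| = 44
step 2: project along x, AND mask (12/16) → |grid| = 33

remaining voxels: 33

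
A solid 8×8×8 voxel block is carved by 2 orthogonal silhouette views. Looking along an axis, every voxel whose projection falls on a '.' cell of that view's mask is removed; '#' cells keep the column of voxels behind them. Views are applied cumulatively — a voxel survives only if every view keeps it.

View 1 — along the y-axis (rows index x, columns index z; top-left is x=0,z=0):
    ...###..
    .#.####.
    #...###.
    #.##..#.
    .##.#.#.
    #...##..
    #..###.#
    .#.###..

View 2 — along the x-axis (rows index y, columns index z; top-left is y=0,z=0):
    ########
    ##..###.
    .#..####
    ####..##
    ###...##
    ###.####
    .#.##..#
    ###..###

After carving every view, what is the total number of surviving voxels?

start: 8×8×8 = 512 voxels
carve view 1 (along y, XZ-mask fill 32/64): 256 voxels remain
carve view 2 (along x, YZ-mask fill 46/64): 173 voxels remain

173 voxels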